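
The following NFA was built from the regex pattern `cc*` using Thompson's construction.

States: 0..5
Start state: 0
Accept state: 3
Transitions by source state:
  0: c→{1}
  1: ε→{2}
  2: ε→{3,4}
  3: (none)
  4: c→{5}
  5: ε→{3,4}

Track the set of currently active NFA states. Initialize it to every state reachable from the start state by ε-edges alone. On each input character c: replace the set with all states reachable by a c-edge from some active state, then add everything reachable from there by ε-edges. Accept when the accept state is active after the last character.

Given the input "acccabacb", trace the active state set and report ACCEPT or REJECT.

Answer: REJECT

Steps:
start: ε-closure({0}) = {0}
'a' @ 1: {}  — no active states
rest 'cccabacb' ignored (set empty)
after full input: {}  (accept=3 not in)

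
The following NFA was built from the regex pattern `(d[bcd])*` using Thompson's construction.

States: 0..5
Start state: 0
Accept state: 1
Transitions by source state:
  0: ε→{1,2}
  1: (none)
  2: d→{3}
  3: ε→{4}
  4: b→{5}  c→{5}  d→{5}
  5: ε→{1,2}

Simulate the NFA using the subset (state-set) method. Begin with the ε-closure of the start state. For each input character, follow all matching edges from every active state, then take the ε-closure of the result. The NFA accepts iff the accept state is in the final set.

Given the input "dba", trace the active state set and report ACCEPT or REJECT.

start: ε-closure({0}) = {0,1,2}
'd' @ 1: {3,4}
'b' @ 2: {1,2,5}  ✓accept
'a' @ 3: {}  — state set empty
after full input: {}  (accept=1 not in)

Answer: REJECT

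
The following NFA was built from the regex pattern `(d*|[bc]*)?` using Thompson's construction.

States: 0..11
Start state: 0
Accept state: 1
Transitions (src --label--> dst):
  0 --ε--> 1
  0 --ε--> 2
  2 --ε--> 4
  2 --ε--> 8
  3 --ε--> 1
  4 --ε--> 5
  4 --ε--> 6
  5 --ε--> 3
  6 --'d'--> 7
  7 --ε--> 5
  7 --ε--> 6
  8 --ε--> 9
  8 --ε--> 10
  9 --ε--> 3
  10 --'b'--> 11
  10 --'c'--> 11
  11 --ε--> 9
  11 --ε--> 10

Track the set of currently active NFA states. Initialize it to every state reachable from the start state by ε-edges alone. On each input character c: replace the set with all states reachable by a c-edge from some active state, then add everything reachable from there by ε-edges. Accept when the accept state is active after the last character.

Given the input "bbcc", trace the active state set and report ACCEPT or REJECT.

S₀ = ε-closure({0}) = {0,1,2,3,4,5,6,8,9,10}
'b' @ 1: {1,3,9,10,11}  [accepting]
'b' @ 2: {1,3,9,10,11}  [accepting]
'c' @ 3: {1,3,9,10,11}  [accepting]
'c' @ 4: {1,3,9,10,11}  [accepting]
after full input: {1,3,9,10,11}  (accept=1 in)

Answer: ACCEPT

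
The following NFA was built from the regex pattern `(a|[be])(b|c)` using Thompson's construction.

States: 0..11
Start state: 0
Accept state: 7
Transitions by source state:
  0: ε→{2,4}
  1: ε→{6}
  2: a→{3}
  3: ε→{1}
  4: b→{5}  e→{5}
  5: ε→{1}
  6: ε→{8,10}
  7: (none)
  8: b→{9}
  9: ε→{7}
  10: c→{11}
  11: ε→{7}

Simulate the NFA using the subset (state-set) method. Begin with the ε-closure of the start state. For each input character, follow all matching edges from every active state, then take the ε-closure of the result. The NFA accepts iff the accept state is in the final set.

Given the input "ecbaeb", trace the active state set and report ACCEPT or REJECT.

Answer: REJECT

Trace:
start: ε-closure({0}) = {0,2,4}
'e' @ 1: {1,5,6,8,10}
'c' @ 2: {7,11}  ✓accept
'b' @ 3: {}  — dead — no transitions
rest 'aeb' ignored (set empty)
after full input: {}  (accept=7 not in)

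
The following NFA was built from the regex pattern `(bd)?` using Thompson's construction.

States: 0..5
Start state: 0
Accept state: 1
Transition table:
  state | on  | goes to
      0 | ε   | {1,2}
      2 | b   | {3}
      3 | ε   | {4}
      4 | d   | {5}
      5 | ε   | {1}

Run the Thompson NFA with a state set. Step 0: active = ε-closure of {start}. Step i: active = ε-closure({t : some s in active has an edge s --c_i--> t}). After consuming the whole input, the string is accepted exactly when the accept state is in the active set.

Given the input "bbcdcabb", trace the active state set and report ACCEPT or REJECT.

Answer: REJECT

Derivation:
initial (ε-close {0}): {0,1,2}
'b' @ 1: {3,4}
'b' @ 2: {}  — state set empty
rest 'cdcabb' ignored (set empty)
after full input: {}  (accept=1 not in)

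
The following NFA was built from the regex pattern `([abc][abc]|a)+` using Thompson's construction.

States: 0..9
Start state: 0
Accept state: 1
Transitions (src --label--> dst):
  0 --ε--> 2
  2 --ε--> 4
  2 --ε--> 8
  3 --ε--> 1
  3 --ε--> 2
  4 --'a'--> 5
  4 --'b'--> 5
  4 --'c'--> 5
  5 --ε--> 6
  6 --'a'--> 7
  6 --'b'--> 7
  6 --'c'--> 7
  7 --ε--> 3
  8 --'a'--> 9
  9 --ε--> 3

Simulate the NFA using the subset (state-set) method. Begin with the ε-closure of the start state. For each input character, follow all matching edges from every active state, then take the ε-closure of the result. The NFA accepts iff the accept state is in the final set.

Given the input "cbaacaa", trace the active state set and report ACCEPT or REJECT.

S₀ = ε-closure({0}) = {0,2,4,8}
'c' @ 1: {5,6}
'b' @ 2: {1,2,3,4,7,8}  [accepting]
'a' @ 3: {1,2,3,4,5,6,8,9}  [accepting]
'a' @ 4: {1,2,3,4,5,6,7,8,9}  [accepting]
'c' @ 5: {1,2,3,4,5,6,7,8}  [accepting]
'a' @ 6: {1,2,3,4,5,6,7,8,9}  [accepting]
'a' @ 7: {1,2,3,4,5,6,7,8,9}  [accepting]
final: {1,2,3,4,5,6,7,8,9}; accept 1 in set

Answer: ACCEPT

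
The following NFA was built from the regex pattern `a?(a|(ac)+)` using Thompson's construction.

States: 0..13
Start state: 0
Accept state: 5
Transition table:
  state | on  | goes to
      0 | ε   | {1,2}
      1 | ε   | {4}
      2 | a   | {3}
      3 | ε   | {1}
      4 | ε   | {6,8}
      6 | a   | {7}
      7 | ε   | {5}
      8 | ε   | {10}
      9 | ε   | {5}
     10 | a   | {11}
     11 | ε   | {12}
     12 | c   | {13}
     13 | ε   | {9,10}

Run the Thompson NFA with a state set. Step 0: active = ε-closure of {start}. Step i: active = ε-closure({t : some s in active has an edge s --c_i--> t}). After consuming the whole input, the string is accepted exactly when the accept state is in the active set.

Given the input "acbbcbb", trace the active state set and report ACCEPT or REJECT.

Answer: REJECT

Trace:
initial (ε-close {0}): {0,1,2,4,6,8,10}
'a' @ 1: {1,3,4,5,6,7,8,10,11,12}  [accepting]
'c' @ 2: {5,9,10,13}  [accepting]
'b' @ 3: {}  — no active states
rest 'bcbb' ignored (set empty)
final: {}; accept 5 not in set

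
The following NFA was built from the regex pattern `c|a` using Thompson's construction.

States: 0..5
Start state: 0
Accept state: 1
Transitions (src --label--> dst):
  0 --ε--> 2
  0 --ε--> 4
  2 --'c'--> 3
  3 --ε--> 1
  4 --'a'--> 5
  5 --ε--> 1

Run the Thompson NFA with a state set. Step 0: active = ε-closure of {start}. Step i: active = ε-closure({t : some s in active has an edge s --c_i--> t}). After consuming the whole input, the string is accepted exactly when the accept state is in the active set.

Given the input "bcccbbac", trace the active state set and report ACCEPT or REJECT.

Answer: REJECT

Steps:
start: ε-closure({0}) = {0,2,4}
'b' @ 1: {}  — state set empty
rest 'cccbbac' ignored (set empty)
final: {}; accept 1 not in set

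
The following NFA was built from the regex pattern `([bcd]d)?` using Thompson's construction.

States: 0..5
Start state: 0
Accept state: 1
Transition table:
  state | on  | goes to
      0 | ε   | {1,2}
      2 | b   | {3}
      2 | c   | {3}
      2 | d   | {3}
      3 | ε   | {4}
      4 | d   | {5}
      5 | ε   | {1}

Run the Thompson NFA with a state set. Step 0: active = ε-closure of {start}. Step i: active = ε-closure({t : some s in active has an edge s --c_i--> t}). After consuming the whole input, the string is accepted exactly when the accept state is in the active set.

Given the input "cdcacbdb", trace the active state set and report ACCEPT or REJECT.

initial (ε-close {0}): {0,1,2}
'c' @ 1: {3,4}
'd' @ 2: {1,5}  [accepting]
'c' @ 3: {}  — state set empty
rest 'acbdb' ignored (set empty)
end set {} — state 1 not in

Answer: REJECT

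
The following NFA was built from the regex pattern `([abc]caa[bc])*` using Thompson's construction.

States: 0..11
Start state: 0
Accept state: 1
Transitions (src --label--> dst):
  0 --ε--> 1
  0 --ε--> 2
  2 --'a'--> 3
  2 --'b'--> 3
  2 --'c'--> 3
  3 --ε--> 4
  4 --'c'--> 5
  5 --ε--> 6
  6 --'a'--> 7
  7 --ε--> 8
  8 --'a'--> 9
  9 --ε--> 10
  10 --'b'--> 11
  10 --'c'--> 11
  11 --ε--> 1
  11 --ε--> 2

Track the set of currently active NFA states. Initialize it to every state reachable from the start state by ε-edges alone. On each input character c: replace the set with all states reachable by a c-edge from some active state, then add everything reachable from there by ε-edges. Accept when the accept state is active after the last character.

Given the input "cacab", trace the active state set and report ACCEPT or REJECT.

start: ε-closure({0}) = {0,1,2}
'c' @ 1: {3,4}
'a' @ 2: {}  — dead — no transitions
rest 'cab' ignored (set empty)
final: {}; accept 1 not in set

Answer: REJECT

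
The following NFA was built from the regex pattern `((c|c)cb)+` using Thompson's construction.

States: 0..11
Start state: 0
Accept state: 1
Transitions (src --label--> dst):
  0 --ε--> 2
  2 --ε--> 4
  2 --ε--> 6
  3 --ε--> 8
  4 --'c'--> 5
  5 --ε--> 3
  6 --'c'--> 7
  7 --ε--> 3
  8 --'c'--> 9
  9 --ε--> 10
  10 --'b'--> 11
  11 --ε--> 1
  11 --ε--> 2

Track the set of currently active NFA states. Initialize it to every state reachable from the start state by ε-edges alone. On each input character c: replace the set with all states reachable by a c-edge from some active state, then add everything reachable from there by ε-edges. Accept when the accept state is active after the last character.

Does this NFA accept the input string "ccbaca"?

initial (ε-close {0}): {0,2,4,6}
'c' @ 1: {3,5,7,8}
'c' @ 2: {9,10}
'b' @ 3: {1,2,4,6,11}  ✓accept
'a' @ 4: {}  — dead — no transitions
rest 'ca' ignored (set empty)
end set {} — state 1 not in

Answer: REJECT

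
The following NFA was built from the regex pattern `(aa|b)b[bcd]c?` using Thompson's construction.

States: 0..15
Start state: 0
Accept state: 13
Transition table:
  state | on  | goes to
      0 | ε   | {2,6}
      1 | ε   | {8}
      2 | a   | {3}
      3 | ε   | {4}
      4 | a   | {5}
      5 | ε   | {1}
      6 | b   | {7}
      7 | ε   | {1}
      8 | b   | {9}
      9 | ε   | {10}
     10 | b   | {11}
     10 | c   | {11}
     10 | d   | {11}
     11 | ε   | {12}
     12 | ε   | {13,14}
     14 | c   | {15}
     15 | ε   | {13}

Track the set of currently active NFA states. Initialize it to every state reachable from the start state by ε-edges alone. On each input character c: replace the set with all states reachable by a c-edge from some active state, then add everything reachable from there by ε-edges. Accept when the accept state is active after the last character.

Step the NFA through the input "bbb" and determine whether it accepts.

start: ε-closure({0}) = {0,2,6}
'b' @ 1: {1,7,8}
'b' @ 2: {9,10}
'b' @ 3: {11,12,13,14}  (accept∈set)
after full input: {11,12,13,14}  (accept=13 in)

Answer: ACCEPT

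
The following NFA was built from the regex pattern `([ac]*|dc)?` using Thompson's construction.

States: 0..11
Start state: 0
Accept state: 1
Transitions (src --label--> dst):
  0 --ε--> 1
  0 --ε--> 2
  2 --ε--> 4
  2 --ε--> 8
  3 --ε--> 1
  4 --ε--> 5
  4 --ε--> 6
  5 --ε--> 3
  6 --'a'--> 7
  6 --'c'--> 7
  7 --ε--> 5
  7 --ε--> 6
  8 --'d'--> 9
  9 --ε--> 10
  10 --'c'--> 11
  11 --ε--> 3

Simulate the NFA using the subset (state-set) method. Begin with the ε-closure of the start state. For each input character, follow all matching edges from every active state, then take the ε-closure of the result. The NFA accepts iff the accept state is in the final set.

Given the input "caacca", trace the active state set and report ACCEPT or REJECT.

Answer: ACCEPT

Trace:
start: ε-closure({0}) = {0,1,2,3,4,5,6,8}
'c' @ 1: {1,3,5,6,7}  ✓accept
'a' @ 2: {1,3,5,6,7}  ✓accept
'a' @ 3: {1,3,5,6,7}  ✓accept
'c' @ 4: {1,3,5,6,7}  ✓accept
'c' @ 5: {1,3,5,6,7}  ✓accept
'a' @ 6: {1,3,5,6,7}  ✓accept
final: {1,3,5,6,7}; accept 1 in set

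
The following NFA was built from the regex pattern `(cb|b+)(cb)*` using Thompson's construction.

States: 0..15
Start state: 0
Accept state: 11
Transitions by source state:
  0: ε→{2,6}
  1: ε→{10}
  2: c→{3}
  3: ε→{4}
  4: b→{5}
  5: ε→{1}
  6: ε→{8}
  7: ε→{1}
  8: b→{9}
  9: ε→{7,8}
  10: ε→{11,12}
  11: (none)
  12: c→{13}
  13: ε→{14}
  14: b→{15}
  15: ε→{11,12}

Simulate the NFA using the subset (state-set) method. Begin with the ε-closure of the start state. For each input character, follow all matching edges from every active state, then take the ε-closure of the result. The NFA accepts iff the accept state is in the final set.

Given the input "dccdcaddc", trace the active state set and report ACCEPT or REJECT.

initial (ε-close {0}): {0,2,6,8}
'd' @ 1: {}  — state set empty
rest 'ccdcaddc' ignored (set empty)
end set {} — state 11 not in

Answer: REJECT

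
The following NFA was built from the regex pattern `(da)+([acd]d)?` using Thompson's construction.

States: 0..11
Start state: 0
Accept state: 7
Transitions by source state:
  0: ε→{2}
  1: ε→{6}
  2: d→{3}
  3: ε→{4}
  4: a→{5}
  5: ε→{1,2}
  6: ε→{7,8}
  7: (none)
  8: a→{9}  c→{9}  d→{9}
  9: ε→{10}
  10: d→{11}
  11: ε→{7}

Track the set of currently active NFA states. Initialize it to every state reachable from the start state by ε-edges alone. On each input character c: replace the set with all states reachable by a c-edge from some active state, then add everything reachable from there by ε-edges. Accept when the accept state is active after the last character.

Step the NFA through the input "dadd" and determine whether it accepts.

Answer: ACCEPT

Derivation:
S₀ = ε-closure({0}) = {0,2}
'd' @ 1: {3,4}
'a' @ 2: {1,2,5,6,7,8}  (accept∈set)
'd' @ 3: {3,4,9,10}
'd' @ 4: {7,11}  (accept∈set)
final: {7,11}; accept 7 in set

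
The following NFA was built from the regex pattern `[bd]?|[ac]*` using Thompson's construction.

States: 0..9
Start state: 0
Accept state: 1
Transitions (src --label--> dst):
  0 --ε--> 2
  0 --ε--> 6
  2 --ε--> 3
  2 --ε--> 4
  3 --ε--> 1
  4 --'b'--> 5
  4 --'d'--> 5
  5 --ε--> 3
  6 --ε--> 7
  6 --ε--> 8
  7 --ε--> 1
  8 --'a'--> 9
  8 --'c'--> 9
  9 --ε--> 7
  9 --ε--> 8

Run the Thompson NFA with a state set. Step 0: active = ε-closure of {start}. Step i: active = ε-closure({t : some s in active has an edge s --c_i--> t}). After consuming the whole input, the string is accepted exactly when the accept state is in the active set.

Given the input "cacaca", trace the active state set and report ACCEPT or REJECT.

S₀ = ε-closure({0}) = {0,1,2,3,4,6,7,8}
'c' @ 1: {1,7,8,9}  (accept∈set)
'a' @ 2: {1,7,8,9}  (accept∈set)
'c' @ 3: {1,7,8,9}  (accept∈set)
'a' @ 4: {1,7,8,9}  (accept∈set)
'c' @ 5: {1,7,8,9}  (accept∈set)
'a' @ 6: {1,7,8,9}  (accept∈set)
final: {1,7,8,9}; accept 1 in set

Answer: ACCEPT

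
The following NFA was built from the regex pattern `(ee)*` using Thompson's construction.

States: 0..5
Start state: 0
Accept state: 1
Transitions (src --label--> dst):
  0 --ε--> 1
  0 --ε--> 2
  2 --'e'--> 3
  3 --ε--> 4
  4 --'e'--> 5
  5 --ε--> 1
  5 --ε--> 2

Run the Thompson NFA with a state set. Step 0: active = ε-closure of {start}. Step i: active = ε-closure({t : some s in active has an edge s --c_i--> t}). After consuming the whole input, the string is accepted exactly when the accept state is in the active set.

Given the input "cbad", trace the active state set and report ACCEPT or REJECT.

Answer: REJECT

Trace:
start: ε-closure({0}) = {0,1,2}
'c' @ 1: {}  — dead — no transitions
rest 'bad' ignored (set empty)
final: {}; accept 1 not in set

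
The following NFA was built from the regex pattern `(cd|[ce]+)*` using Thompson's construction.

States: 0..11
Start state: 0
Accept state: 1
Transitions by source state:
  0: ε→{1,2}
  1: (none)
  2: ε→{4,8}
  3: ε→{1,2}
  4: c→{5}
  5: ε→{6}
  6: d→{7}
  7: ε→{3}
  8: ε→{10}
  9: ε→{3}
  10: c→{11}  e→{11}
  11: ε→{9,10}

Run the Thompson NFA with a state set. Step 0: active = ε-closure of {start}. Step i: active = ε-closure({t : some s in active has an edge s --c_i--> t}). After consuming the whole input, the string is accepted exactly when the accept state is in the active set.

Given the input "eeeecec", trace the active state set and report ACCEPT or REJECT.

Answer: ACCEPT

Derivation:
initial (ε-close {0}): {0,1,2,4,8,10}
'e' @ 1: {1,2,3,4,8,9,10,11}  (accept∈set)
'e' @ 2: {1,2,3,4,8,9,10,11}  (accept∈set)
'e' @ 3: {1,2,3,4,8,9,10,11}  (accept∈set)
'e' @ 4: {1,2,3,4,8,9,10,11}  (accept∈set)
'c' @ 5: {1,2,3,4,5,6,8,9,10,11}  (accept∈set)
'e' @ 6: {1,2,3,4,8,9,10,11}  (accept∈set)
'c' @ 7: {1,2,3,4,5,6,8,9,10,11}  (accept∈set)
after full input: {1,2,3,4,5,6,8,9,10,11}  (accept=1 in)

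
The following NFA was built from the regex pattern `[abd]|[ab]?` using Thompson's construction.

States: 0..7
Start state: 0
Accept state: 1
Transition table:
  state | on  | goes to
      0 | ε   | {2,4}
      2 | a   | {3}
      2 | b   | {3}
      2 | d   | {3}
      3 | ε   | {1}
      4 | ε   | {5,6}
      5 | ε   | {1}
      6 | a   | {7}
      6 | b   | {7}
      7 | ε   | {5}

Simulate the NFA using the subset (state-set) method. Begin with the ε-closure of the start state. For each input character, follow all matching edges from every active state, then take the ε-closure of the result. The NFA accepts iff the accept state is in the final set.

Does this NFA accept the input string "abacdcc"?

Answer: REJECT

Steps:
start: ε-closure({0}) = {0,1,2,4,5,6}
'a' @ 1: {1,3,5,7}  (accept∈set)
'b' @ 2: {}  — no active states
rest 'acdcc' ignored (set empty)
end set {} — state 1 not in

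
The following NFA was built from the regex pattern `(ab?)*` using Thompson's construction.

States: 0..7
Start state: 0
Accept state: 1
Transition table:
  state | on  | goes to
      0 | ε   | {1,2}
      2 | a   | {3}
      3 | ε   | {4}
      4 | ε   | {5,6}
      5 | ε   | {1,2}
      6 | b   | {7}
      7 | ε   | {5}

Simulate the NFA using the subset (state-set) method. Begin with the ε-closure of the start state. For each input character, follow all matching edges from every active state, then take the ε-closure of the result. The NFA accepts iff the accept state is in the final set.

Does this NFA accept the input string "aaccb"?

start: ε-closure({0}) = {0,1,2}
'a' @ 1: {1,2,3,4,5,6}  [accepting]
'a' @ 2: {1,2,3,4,5,6}  [accepting]
'c' @ 3: {}  — state set empty
rest 'cb' ignored (set empty)
end set {} — state 1 not in

Answer: REJECT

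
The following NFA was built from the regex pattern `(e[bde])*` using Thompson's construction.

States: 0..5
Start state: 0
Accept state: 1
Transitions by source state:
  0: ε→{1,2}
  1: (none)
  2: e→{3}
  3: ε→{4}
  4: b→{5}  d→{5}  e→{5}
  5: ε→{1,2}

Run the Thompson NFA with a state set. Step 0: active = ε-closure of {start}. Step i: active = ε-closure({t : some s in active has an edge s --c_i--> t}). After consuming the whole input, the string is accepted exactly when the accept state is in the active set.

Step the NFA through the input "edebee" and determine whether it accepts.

start: ε-closure({0}) = {0,1,2}
'e' @ 1: {3,4}
'd' @ 2: {1,2,5}  [accepting]
'e' @ 3: {3,4}
'b' @ 4: {1,2,5}  [accepting]
'e' @ 5: {3,4}
'e' @ 6: {1,2,5}  [accepting]
end set {1,2,5} — state 1 in

Answer: ACCEPT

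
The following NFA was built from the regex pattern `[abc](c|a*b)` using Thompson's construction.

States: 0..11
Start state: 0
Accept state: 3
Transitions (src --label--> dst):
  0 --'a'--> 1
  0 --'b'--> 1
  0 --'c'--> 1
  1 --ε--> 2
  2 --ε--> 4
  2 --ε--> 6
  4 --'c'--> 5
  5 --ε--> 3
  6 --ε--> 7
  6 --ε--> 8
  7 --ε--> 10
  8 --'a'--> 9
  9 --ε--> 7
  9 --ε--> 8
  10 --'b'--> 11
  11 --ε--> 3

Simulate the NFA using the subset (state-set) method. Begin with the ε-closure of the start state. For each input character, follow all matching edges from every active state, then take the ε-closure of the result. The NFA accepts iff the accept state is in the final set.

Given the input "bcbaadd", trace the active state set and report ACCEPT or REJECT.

S₀ = ε-closure({0}) = {0}
'b' @ 1: {1,2,4,6,7,8,10}
'c' @ 2: {3,5}  ✓accept
'b' @ 3: {}  — state set empty
rest 'aadd' ignored (set empty)
after full input: {}  (accept=3 not in)

Answer: REJECT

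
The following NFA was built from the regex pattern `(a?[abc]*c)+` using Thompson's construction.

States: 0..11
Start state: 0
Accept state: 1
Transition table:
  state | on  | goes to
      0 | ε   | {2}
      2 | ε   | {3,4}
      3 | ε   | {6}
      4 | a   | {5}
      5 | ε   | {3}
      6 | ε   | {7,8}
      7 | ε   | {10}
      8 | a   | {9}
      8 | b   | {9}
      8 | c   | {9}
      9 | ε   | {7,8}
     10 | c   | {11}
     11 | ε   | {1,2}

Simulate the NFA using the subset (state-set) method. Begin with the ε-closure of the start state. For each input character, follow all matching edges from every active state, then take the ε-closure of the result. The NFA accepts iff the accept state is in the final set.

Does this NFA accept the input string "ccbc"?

S₀ = ε-closure({0}) = {0,2,3,4,6,7,8,10}
'c' @ 1: {1,2,3,4,6,7,8,9,10,11}  ✓accept
'c' @ 2: {1,2,3,4,6,7,8,9,10,11}  ✓accept
'b' @ 3: {7,8,9,10}
'c' @ 4: {1,2,3,4,6,7,8,9,10,11}  ✓accept
final: {1,2,3,4,6,7,8,9,10,11}; accept 1 in set

Answer: ACCEPT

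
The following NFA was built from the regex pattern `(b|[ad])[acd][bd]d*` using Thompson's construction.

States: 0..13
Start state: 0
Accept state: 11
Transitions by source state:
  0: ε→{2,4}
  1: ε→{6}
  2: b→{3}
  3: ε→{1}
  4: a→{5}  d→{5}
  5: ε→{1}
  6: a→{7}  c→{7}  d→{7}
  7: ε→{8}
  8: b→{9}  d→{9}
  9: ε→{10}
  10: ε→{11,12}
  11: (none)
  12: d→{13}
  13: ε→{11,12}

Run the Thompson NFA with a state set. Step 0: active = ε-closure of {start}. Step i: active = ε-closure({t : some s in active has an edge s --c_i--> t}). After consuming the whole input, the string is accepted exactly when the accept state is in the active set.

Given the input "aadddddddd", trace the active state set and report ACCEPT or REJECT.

initial (ε-close {0}): {0,2,4}
'a' @ 1: {1,5,6}
'a' @ 2: {7,8}
'd' @ 3: {9,10,11,12}  (accept∈set)
'd' @ 4: {11,12,13}  (accept∈set)
'd' @ 5: {11,12,13}  (accept∈set)
'd' @ 6: {11,12,13}  (accept∈set)
'd' @ 7: {11,12,13}  (accept∈set)
'd' @ 8: {11,12,13}  (accept∈set)
'd' @ 9: {11,12,13}  (accept∈set)
'd' @ 10: {11,12,13}  (accept∈set)
after full input: {11,12,13}  (accept=11 in)

Answer: ACCEPT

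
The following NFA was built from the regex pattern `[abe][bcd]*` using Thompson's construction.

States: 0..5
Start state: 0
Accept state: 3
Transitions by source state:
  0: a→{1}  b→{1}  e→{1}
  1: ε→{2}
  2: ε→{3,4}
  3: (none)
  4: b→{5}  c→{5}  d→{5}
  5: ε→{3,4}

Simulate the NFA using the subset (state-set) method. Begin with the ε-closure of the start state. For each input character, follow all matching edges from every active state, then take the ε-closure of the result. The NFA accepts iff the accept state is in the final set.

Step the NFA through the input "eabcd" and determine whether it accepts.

Answer: REJECT

Derivation:
start: ε-closure({0}) = {0}
'e' @ 1: {1,2,3,4}  [accepting]
'a' @ 2: {}  — state set empty
rest 'bcd' ignored (set empty)
after full input: {}  (accept=3 not in)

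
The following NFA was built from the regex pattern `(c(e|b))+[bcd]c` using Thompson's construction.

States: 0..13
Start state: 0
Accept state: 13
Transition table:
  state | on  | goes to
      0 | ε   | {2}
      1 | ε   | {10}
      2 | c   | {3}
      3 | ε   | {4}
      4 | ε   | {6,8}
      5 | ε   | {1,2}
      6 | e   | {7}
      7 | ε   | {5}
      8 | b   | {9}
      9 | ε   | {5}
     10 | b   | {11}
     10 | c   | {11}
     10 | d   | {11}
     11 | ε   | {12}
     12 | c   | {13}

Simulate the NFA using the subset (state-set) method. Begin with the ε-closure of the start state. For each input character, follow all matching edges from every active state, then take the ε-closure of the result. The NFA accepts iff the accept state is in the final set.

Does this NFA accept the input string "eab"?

Answer: REJECT

Derivation:
initial (ε-close {0}): {0,2}
'e' @ 1: {}  — state set empty
rest 'ab' ignored (set empty)
final: {}; accept 13 not in set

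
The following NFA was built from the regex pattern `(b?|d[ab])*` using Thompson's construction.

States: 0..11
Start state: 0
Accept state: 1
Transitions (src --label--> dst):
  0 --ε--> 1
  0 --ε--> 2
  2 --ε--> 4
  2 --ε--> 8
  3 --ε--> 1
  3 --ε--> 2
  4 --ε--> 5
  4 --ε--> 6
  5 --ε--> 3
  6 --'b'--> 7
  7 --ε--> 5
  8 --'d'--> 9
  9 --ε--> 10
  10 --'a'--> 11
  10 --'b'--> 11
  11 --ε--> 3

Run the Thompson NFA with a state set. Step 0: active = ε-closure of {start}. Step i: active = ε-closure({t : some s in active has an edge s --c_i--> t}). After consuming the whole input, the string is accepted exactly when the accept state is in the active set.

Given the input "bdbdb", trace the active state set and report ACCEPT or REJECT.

Answer: ACCEPT

Derivation:
S₀ = ε-closure({0}) = {0,1,2,3,4,5,6,8}
'b' @ 1: {1,2,3,4,5,6,7,8}  [accepting]
'd' @ 2: {9,10}
'b' @ 3: {1,2,3,4,5,6,8,11}  [accepting]
'd' @ 4: {9,10}
'b' @ 5: {1,2,3,4,5,6,8,11}  [accepting]
end set {1,2,3,4,5,6,8,11} — state 1 in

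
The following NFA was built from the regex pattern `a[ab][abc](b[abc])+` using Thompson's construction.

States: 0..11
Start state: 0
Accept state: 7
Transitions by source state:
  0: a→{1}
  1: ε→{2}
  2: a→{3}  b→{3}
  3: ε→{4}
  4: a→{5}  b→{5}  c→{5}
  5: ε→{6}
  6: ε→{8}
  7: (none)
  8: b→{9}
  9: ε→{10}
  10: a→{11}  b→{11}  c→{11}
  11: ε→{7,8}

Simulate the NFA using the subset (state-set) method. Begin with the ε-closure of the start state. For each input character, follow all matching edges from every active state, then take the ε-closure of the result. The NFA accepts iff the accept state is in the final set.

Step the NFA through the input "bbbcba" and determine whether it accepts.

start: ε-closure({0}) = {0}
'b' @ 1: {}  — dead — no transitions
rest 'bbcba' ignored (set empty)
end set {} — state 7 not in

Answer: REJECT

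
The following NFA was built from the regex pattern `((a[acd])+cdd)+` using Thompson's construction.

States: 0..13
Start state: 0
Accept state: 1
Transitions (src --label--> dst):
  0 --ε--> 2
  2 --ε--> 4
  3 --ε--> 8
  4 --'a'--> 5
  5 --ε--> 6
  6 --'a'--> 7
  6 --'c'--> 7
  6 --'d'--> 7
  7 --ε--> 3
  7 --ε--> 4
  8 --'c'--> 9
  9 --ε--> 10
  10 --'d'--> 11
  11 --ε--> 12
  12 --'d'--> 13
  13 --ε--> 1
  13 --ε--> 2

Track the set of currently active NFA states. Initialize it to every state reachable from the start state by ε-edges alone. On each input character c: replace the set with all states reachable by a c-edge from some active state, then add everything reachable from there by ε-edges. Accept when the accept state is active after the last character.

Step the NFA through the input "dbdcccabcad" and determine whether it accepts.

initial (ε-close {0}): {0,2,4}
'd' @ 1: {}  — dead — no transitions
rest 'bdcccabcad' ignored (set empty)
end set {} — state 1 not in

Answer: REJECT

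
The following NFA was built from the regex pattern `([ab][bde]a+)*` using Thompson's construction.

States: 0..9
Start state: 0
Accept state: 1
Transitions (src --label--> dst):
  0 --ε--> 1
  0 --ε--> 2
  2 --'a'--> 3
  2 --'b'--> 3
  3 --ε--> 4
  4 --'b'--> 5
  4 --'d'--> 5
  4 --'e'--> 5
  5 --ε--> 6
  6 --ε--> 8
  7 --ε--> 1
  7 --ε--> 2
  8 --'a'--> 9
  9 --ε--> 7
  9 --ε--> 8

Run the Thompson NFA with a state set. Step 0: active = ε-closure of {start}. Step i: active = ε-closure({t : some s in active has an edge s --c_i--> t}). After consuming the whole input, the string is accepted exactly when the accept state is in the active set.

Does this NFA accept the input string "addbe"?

S₀ = ε-closure({0}) = {0,1,2}
'a' @ 1: {3,4}
'd' @ 2: {5,6,8}
'd' @ 3: {}  — no active states
rest 'be' ignored (set empty)
final: {}; accept 1 not in set

Answer: REJECT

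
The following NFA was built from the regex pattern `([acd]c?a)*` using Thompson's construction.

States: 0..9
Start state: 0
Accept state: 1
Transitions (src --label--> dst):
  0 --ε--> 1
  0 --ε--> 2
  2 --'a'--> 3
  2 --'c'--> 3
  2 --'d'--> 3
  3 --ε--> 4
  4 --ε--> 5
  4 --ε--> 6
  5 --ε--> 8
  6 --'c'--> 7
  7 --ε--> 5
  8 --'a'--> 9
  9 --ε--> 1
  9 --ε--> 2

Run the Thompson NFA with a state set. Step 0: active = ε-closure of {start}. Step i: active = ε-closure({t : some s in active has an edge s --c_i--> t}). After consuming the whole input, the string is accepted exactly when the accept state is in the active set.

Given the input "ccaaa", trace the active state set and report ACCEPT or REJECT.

start: ε-closure({0}) = {0,1,2}
'c' @ 1: {3,4,5,6,8}
'c' @ 2: {5,7,8}
'a' @ 3: {1,2,9}  ✓accept
'a' @ 4: {3,4,5,6,8}
'a' @ 5: {1,2,9}  ✓accept
after full input: {1,2,9}  (accept=1 in)

Answer: ACCEPT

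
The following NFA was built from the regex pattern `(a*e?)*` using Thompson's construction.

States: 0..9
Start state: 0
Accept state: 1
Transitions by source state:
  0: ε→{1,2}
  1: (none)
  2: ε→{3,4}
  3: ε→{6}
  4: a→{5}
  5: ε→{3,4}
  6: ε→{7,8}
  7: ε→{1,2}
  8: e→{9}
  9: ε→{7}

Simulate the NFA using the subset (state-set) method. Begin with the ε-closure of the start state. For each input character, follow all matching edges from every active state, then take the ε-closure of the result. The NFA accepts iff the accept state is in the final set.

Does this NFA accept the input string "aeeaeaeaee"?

S₀ = ε-closure({0}) = {0,1,2,3,4,6,7,8}
'a' @ 1: {1,2,3,4,5,6,7,8}  [accepting]
'e' @ 2: {1,2,3,4,6,7,8,9}  [accepting]
'e' @ 3: {1,2,3,4,6,7,8,9}  [accepting]
'a' @ 4: {1,2,3,4,5,6,7,8}  [accepting]
'e' @ 5: {1,2,3,4,6,7,8,9}  [accepting]
'a' @ 6: {1,2,3,4,5,6,7,8}  [accepting]
'e' @ 7: {1,2,3,4,6,7,8,9}  [accepting]
'a' @ 8: {1,2,3,4,5,6,7,8}  [accepting]
'e' @ 9: {1,2,3,4,6,7,8,9}  [accepting]
'e' @ 10: {1,2,3,4,6,7,8,9}  [accepting]
final: {1,2,3,4,6,7,8,9}; accept 1 in set

Answer: ACCEPT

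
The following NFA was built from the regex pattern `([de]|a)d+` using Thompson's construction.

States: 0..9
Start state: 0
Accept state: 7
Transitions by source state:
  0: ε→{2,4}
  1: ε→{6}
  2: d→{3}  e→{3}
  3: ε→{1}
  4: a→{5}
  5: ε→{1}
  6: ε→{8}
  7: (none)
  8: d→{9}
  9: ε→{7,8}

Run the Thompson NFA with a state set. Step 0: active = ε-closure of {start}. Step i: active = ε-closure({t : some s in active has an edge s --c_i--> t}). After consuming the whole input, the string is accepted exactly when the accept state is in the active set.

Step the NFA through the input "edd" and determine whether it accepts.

initial (ε-close {0}): {0,2,4}
'e' @ 1: {1,3,6,8}
'd' @ 2: {7,8,9}  (accept∈set)
'd' @ 3: {7,8,9}  (accept∈set)
final: {7,8,9}; accept 7 in set

Answer: ACCEPT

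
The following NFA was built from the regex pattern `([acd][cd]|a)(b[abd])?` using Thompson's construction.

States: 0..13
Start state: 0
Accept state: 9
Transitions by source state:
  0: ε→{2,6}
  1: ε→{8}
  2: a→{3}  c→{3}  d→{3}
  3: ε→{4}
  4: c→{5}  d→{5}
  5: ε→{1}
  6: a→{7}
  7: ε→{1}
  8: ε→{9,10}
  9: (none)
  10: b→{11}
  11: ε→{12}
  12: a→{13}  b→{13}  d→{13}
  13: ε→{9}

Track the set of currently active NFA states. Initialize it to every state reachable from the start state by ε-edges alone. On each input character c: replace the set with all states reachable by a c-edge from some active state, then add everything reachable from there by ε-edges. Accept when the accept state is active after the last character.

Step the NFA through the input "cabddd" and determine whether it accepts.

initial (ε-close {0}): {0,2,6}
'c' @ 1: {3,4}
'a' @ 2: {}  — no active states
rest 'bddd' ignored (set empty)
after full input: {}  (accept=9 not in)

Answer: REJECT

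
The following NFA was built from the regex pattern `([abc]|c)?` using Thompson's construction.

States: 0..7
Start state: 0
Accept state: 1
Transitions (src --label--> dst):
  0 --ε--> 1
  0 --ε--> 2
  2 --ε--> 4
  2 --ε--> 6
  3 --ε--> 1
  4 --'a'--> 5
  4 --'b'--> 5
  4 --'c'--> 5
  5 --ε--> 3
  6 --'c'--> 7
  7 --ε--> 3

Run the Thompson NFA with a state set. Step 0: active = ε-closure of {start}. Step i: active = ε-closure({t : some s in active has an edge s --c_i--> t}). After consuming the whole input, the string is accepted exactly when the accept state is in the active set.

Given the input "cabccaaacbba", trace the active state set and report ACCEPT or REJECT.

Answer: REJECT

Derivation:
start: ε-closure({0}) = {0,1,2,4,6}
'c' @ 1: {1,3,5,7}  [accepting]
'a' @ 2: {}  — no active states
rest 'bccaaacbba' ignored (set empty)
end set {} — state 1 not in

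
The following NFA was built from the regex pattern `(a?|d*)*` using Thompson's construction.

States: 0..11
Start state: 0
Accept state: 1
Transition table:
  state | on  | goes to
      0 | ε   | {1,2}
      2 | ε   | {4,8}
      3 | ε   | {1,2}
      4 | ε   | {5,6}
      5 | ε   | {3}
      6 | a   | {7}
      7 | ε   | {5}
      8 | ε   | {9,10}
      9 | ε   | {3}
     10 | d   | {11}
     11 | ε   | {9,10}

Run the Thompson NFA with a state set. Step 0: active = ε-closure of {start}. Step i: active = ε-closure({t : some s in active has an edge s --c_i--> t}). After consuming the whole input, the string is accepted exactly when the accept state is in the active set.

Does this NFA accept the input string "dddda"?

Answer: ACCEPT

Steps:
initial (ε-close {0}): {0,1,2,3,4,5,6,8,9,10}
'd' @ 1: {1,2,3,4,5,6,8,9,10,11}  (accept∈set)
'd' @ 2: {1,2,3,4,5,6,8,9,10,11}  (accept∈set)
'd' @ 3: {1,2,3,4,5,6,8,9,10,11}  (accept∈set)
'd' @ 4: {1,2,3,4,5,6,8,9,10,11}  (accept∈set)
'a' @ 5: {1,2,3,4,5,6,7,8,9,10}  (accept∈set)
end set {1,2,3,4,5,6,7,8,9,10} — state 1 in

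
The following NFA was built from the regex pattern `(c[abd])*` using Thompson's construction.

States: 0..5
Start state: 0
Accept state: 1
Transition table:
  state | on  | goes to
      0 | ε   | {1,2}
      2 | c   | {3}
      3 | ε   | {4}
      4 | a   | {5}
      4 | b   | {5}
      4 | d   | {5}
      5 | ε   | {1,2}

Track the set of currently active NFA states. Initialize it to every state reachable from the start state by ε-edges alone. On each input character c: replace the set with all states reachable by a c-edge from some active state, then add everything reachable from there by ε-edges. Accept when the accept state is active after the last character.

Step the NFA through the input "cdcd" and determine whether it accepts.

S₀ = ε-closure({0}) = {0,1,2}
'c' @ 1: {3,4}
'd' @ 2: {1,2,5}  [accepting]
'c' @ 3: {3,4}
'd' @ 4: {1,2,5}  [accepting]
final: {1,2,5}; accept 1 in set

Answer: ACCEPT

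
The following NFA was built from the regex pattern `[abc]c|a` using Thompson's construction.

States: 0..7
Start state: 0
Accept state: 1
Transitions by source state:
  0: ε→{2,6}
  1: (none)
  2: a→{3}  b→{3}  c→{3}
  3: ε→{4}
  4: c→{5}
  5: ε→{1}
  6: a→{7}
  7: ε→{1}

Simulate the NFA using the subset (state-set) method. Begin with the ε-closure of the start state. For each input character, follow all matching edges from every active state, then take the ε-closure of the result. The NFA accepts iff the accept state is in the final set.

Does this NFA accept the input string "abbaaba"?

S₀ = ε-closure({0}) = {0,2,6}
'a' @ 1: {1,3,4,7}  ✓accept
'b' @ 2: {}  — dead — no transitions
rest 'baaba' ignored (set empty)
final: {}; accept 1 not in set

Answer: REJECT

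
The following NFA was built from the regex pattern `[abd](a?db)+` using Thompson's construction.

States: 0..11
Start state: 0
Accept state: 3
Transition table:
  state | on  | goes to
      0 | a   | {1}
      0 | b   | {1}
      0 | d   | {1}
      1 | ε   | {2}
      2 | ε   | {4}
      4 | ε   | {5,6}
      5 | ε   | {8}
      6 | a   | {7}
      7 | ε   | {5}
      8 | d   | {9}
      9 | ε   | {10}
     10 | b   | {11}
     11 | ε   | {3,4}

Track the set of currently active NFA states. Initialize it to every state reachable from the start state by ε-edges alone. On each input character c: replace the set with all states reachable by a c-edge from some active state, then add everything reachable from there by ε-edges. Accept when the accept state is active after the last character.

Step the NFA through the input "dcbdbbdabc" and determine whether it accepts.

Answer: REJECT

Trace:
S₀ = ε-closure({0}) = {0}
'd' @ 1: {1,2,4,5,6,8}
'c' @ 2: {}  — dead — no transitions
rest 'bdbbdabc' ignored (set empty)
final: {}; accept 3 not in set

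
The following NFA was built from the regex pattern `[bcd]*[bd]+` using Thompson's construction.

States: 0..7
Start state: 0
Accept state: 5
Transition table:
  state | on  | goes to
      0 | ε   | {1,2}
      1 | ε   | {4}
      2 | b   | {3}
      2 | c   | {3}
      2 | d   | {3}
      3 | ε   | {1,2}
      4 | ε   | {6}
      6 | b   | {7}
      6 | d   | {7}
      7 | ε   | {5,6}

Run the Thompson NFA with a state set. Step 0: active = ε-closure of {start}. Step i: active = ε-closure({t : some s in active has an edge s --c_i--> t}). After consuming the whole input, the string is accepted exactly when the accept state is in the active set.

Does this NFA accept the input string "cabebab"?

Answer: REJECT

Trace:
initial (ε-close {0}): {0,1,2,4,6}
'c' @ 1: {1,2,3,4,6}
'a' @ 2: {}  — no active states
rest 'bebab' ignored (set empty)
final: {}; accept 5 not in set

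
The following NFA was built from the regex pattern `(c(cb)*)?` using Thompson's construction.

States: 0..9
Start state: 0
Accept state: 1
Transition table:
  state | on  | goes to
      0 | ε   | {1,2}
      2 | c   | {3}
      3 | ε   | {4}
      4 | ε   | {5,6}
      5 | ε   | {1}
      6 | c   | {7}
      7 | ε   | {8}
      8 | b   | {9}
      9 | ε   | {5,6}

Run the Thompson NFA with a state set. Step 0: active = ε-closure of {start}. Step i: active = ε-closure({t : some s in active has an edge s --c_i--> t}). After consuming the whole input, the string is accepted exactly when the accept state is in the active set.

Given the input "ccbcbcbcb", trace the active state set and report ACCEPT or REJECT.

Answer: ACCEPT

Derivation:
S₀ = ε-closure({0}) = {0,1,2}
'c' @ 1: {1,3,4,5,6}  (accept∈set)
'c' @ 2: {7,8}
'b' @ 3: {1,5,6,9}  (accept∈set)
'c' @ 4: {7,8}
'b' @ 5: {1,5,6,9}  (accept∈set)
'c' @ 6: {7,8}
'b' @ 7: {1,5,6,9}  (accept∈set)
'c' @ 8: {7,8}
'b' @ 9: {1,5,6,9}  (accept∈set)
after full input: {1,5,6,9}  (accept=1 in)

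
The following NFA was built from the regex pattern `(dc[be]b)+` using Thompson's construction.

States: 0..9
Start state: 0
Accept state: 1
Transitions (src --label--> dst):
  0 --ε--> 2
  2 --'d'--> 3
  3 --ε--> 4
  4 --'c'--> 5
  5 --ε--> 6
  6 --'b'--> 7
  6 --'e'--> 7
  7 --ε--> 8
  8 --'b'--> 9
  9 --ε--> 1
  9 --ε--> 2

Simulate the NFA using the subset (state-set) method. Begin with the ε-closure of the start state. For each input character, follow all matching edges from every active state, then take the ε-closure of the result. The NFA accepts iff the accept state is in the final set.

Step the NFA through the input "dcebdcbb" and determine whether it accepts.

Answer: ACCEPT

Trace:
S₀ = ε-closure({0}) = {0,2}
'd' @ 1: {3,4}
'c' @ 2: {5,6}
'e' @ 3: {7,8}
'b' @ 4: {1,2,9}  ✓accept
'd' @ 5: {3,4}
'c' @ 6: {5,6}
'b' @ 7: {7,8}
'b' @ 8: {1,2,9}  ✓accept
end set {1,2,9} — state 1 in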